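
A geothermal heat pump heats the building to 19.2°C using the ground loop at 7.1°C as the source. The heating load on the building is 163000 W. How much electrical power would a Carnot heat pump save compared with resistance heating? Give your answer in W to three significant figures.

In absolute terms T_C = 280.25 K and T_H = 292.35 K, so ΔT = 12.10 K.
COP_Carnot = T_H/ΔT = 292.35/12.10 = 24.16.
Resistance heating needs Ẇ_res = Q̇_H = 163000 W; the reversible heat pump needs only Ẇ_hp = Q̇_H/COP = 6746 W.
Saving = 163000 − 6746 = 156300 W.

156000 W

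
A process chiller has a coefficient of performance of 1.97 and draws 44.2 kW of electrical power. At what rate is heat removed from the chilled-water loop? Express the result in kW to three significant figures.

Q̇_C = COP × Ẇ = 1.97 × 44.20 = 87.07 kW.

87.1 kW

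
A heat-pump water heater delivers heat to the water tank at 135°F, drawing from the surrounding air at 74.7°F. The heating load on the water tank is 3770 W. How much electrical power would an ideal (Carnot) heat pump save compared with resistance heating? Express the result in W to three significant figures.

3390 W

In absolute terms T_C = 296.87 K and T_H = 330.37 K, so ΔT = 33.50 K.
COP_Carnot = T_H/ΔT = 330.37/33.50 = 9.862.
Resistance heating needs Ẇ_res = Q̇_H = 3770 W; the reversible heat pump needs only Ẇ_hp = Q̇_H/COP = 382.3 W.
Saving = 3770 − 382.3 = 3388 W.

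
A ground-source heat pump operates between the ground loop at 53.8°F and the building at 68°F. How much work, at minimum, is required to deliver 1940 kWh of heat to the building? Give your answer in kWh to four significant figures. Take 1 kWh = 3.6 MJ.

52.21 kWh

In absolute terms T_C = 285.26 K and T_H = 293.15 K, so ΔT = 7.889 K.
The reversible limit is COP_HP = T_H/ΔT = 37.16, so W_min = Q_H/COP = Q_H·ΔT/T_H.
W_min = 1940 × 7.889/293.15 = 52.21 kWh.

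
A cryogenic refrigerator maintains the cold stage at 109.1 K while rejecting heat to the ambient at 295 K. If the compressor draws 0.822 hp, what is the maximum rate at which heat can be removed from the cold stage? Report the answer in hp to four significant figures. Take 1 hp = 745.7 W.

0.4824 hp

The reservoir spacing is ΔT = 295 − 109.1 = 185.9 K.
COP_Carnot = T_C/ΔT = 109.10/185.9 = 0.5869.
Q̇_max = COP_Carnot × Ẇ = 0.5869 × 0.8220 hp = 0.4824 hp.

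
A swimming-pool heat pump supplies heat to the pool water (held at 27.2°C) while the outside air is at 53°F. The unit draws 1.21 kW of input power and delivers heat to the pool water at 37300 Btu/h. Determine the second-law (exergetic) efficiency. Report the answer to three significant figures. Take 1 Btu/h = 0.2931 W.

Converting, Q̇_H = 37300 Btu/h = 10.93 kW, so COP_actual = Q̇_H/Ẇ = 10.93/1.210 = 9.035.
In absolute terms T_C = 284.82 K and T_H = 300.35 K, so ΔT = 15.53 K.
COP_Carnot = T_H/ΔT = 300.35/15.53 = 19.34.
η_II = COP_actual/COP_Carnot = 9.035/19.34 = 0.4673.

0.467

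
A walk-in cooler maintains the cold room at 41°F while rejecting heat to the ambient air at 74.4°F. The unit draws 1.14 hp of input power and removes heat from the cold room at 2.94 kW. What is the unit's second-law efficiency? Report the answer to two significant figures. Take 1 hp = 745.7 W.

0.23

Converting, Q̇_C = 2.940 kW = 3.943 hp, so COP_actual = Q̇_C/Ẇ = 3.943/1.140 = 3.458.
In absolute terms T_C = 278.15 K and T_H = 296.71 K, so ΔT = 18.56 K.
COP_Carnot = T_C/ΔT = 278.15/18.56 = 14.99.
η_II = COP_actual/COP_Carnot = 3.458/14.99 = 0.2307.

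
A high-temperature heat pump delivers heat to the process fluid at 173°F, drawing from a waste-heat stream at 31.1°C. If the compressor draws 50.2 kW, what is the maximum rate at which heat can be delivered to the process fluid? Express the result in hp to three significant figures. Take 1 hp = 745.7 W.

In absolute terms T_C = 304.25 K and T_H = 351.48 K, so ΔT = 47.23 K.
COP_Carnot = T_H/ΔT = 351.48/47.23 = 7.441.
Q̇_max = COP_Carnot × Ẇ = 7.441 × 50.20 kW = 373.6 kW = 501.0 hp.

501 hp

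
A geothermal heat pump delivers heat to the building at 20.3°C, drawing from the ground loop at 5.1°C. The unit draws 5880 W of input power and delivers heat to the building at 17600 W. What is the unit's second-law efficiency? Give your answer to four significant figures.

0.1550

COP_actual = Q̇_H/Ẇ = 17600/5880 = 2.993.
In absolute terms T_C = 278.25 K and T_H = 293.45 K, so ΔT = 15.20 K.
COP_Carnot = T_H/ΔT = 293.45/15.20 = 19.31.
η_II = COP_actual/COP_Carnot = 2.993/19.31 = 0.1550.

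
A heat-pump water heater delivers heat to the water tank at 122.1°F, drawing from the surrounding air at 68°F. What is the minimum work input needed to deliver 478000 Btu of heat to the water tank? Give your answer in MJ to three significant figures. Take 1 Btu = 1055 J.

46.9 MJ

In absolute terms T_C = 293.15 K and T_H = 323.21 K, so ΔT = 30.06 K.
The reversible limit is COP_HP = T_H/ΔT = 10.75, so W_min = Q_H/COP = Q_H·ΔT/T_H.
W_min = 478000 × 30.06/323.21 = 44450 Btu = 46.89 MJ.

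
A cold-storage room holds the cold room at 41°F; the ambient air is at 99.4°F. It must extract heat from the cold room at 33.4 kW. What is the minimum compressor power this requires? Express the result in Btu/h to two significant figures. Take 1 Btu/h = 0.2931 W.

In absolute terms T_C = 278.15 K and T_H = 310.59 K, so ΔT = 32.44 K.
COP_Carnot = T_C/ΔT = 278.15/32.44 = 8.573.
Ẇ_min = Q̇/COP_Carnot = 33.40/8.573 = 3.896 kW = 13290 Btu/h.

13000 Btu/h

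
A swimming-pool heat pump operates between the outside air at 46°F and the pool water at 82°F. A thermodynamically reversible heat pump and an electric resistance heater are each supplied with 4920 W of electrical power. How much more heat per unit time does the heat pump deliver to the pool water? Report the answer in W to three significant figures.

69100 W

In absolute terms T_C = 280.93 K and T_H = 300.93 K, so ΔT = 20.00 K.
COP_Carnot = T_H/ΔT = 300.93/20.00 = 15.05.
The heat pump delivers Q̇_H = COP × Ẇ = 74030 W; the resistance heater delivers Ẇ = 4920 W.
Extra = (COP − 1)·Ẇ = 69110 W.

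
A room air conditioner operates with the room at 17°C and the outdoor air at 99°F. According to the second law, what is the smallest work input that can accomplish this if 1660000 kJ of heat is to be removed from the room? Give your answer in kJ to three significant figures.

116000 kJ

In absolute terms T_C = 290.15 K and T_H = 310.37 K, so ΔT = 20.22 K.
The reversible limit is COP_R = T_C/ΔT = 14.35, so W_min = Q_C/COP = Q_C·ΔT/T_C.
W_min = 1660000 × 20.22/290.15 = 115700 kJ.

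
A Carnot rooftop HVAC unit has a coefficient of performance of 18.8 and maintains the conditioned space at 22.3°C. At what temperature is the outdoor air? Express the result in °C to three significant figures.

38.0 °C

COP_R = T_C/(T_H − T_C) gives T_H − T_C = T_C/COP.
With T_C = 295.45 K, T_H = 295.45 × (1 + 1/18.8) = 311.17 K.
Converting, 311.17 K = 38.02°C.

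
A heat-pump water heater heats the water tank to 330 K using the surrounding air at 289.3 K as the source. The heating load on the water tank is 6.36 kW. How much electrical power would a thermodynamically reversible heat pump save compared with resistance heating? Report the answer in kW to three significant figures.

5.58 kW

The reservoir spacing is ΔT = 330 − 289.3 = 40.70 K.
COP_Carnot = T_H/ΔT = 330.00/40.70 = 8.108.
Resistance heating needs Ẇ_res = Q̇_H = 6.360 kW; the reversible heat pump needs only Ẇ_hp = Q̇_H/COP = 0.7844 kW.
Saving = 6.360 − 0.7844 = 5.576 kW.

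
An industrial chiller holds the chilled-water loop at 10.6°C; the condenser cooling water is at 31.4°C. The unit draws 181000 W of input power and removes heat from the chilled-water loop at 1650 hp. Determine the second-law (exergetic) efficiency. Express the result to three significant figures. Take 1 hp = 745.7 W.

Converting, Q̇_C = 1650 hp = 1230000 W, so COP_actual = Q̇_C/Ẇ = 1230000/181000 = 6.798.
In absolute terms T_C = 283.75 K and T_H = 304.55 K, so ΔT = 20.80 K.
COP_Carnot = T_C/ΔT = 283.75/20.80 = 13.64.
η_II = COP_actual/COP_Carnot = 6.798/13.64 = 0.4983.

0.498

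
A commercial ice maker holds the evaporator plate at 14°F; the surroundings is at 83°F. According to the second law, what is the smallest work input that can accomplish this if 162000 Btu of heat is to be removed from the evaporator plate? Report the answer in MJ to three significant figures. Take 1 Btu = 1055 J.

24.9 MJ

In absolute terms T_C = 263.15 K and T_H = 301.48 K, so ΔT = 38.33 K.
The reversible limit is COP_R = T_C/ΔT = 6.865, so W_min = Q_C/COP = Q_C·ΔT/T_C.
W_min = 162000 × 38.33/263.15 = 23600 Btu = 24.90 MJ.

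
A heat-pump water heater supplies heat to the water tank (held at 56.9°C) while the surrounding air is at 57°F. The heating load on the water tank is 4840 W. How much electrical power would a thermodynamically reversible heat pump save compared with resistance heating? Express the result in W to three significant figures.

4210 W

In absolute terms T_C = 287.04 K and T_H = 330.05 K, so ΔT = 43.01 K.
COP_Carnot = T_H/ΔT = 330.05/43.01 = 7.674.
Resistance heating needs Ẇ_res = Q̇_H = 4840 W; the reversible heat pump needs only Ẇ_hp = Q̇_H/COP = 630.7 W.
Saving = 4840 − 630.7 = 4209 W.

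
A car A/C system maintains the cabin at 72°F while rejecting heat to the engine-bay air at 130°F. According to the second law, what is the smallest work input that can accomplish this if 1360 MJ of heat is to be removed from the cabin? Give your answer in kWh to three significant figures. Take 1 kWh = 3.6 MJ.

In absolute terms T_C = 295.37 K and T_H = 327.59 K, so ΔT = 32.22 K.
The reversible limit is COP_R = T_C/ΔT = 9.167, so W_min = Q_C/COP = Q_C·ΔT/T_C.
W_min = 1360 × 32.22/295.37 = 148.4 MJ = 41.21 kWh.

41.2 kWh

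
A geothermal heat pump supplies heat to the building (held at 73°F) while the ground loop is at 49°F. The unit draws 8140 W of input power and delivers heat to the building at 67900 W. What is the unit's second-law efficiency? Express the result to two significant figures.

0.38

COP_actual = Q̇_H/Ẇ = 67900/8140 = 8.342.
In absolute terms T_C = 282.59 K and T_H = 295.93 K, so ΔT = 13.33 K.
COP_Carnot = T_H/ΔT = 295.93/13.33 = 22.19.
η_II = COP_actual/COP_Carnot = 8.342/22.19 = 0.3758.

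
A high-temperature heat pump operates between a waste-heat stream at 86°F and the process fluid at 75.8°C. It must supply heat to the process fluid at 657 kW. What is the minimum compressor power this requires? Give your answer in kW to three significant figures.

In absolute terms T_C = 303.15 K and T_H = 348.95 K, so ΔT = 45.80 K.
COP_Carnot = T_H/ΔT = 348.95/45.80 = 7.619.
Ẇ_min = Q̇/COP_Carnot = 657.0/7.619 = 86.23 kW.

86.2 kW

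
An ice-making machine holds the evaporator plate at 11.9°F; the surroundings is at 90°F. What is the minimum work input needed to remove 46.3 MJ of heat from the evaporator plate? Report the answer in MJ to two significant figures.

In absolute terms T_C = 261.98 K and T_H = 305.37 K, so ΔT = 43.39 K.
The reversible limit is COP_R = T_C/ΔT = 6.038, so W_min = Q_C/COP = Q_C·ΔT/T_C.
W_min = 46.30 × 43.39/261.98 = 7.668 MJ.

7.7 MJ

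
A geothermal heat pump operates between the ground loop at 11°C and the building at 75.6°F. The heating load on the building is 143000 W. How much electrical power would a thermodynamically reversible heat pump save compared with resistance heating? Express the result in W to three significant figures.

137000 W

In absolute terms T_C = 284.15 K and T_H = 297.37 K, so ΔT = 13.22 K.
COP_Carnot = T_H/ΔT = 297.37/13.22 = 22.49.
Resistance heating needs Ẇ_res = Q̇_H = 143000 W; the reversible heat pump needs only Ẇ_hp = Q̇_H/COP = 6358 W.
Saving = 143000 − 6358 = 136600 W.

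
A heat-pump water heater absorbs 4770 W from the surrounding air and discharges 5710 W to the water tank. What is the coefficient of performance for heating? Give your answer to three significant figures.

The first law gives Q̇_H = Q̇_C + Ẇ, so the three rates are Q̇_C = 4770, Q̇_H = 5710, Ẇ = 940.0 W.
COP_HP = Q̇_H/Ẇ = 5710/940.0 = 6.074.

6.07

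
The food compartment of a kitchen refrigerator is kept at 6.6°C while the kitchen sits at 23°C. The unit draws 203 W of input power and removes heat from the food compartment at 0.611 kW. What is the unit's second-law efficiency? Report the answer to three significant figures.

0.176

Converting, Q̇_C = 0.6110 kW = 611.0 W, so COP_actual = Q̇_C/Ẇ = 611.0/203.0 = 3.010.
In absolute terms T_C = 279.75 K and T_H = 296.15 K, so ΔT = 16.40 K.
COP_Carnot = T_C/ΔT = 279.75/16.40 = 17.06.
η_II = COP_actual/COP_Carnot = 3.010/17.06 = 0.1764.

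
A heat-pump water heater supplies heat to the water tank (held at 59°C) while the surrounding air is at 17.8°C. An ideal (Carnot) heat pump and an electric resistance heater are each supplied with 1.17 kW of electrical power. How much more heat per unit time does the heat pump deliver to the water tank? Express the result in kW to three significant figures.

8.26 kW

In absolute terms T_C = 290.95 K and T_H = 332.15 K, so ΔT = 41.20 K.
COP_Carnot = T_H/ΔT = 332.15/41.20 = 8.062.
The heat pump delivers Q̇_H = COP × Ẇ = 9.432 kW; the resistance heater delivers Ẇ = 1.170 kW.
Extra = (COP − 1)·Ẇ = 8.262 kW.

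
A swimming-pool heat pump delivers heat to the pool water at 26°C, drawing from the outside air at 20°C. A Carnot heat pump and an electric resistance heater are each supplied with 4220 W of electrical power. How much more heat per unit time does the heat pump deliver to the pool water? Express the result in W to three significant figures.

In absolute terms T_C = 293.15 K and T_H = 299.15 K, so ΔT = 6.000 K.
COP_Carnot = T_H/ΔT = 299.15/6.000 = 49.86.
The heat pump delivers Q̇_H = COP × Ẇ = 210400 W; the resistance heater delivers Ẇ = 4220 W.
Extra = (COP − 1)·Ẇ = 206200 W.

206000 W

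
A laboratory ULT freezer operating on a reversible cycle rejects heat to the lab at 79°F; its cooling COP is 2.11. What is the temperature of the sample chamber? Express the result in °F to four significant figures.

For a Carnot refrigerator COP_R = T_C/(T_H − T_C), so T_C = COP·T_H/(1 + COP).
With T_H = 299.26 K, T_C = 2.11 × 299.26/3.110 = 203.04 K.
Converting, 203.04 K = -94.21°F.

-94.21 °F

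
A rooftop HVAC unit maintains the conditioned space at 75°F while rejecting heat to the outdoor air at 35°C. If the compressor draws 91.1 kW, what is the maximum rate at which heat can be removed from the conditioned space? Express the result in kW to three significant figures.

2440 kW

In absolute terms T_C = 297.04 K and T_H = 308.15 K, so ΔT = 11.11 K.
COP_Carnot = T_C/ΔT = 297.04/11.11 = 26.73.
Q̇_max = COP_Carnot × Ẇ = 26.73 × 91.10 kW = 2435 kW.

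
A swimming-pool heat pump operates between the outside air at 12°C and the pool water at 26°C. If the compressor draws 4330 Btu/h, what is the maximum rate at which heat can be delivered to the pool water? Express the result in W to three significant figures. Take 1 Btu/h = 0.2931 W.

In absolute terms T_C = 285.15 K and T_H = 299.15 K, so ΔT = 14.00 K.
COP_Carnot = T_H/ΔT = 299.15/14.00 = 21.37.
Q̇_max = COP_Carnot × Ẇ = 21.37 × 4330 Btu/h = 92520 Btu/h = 27120 W.

27100 W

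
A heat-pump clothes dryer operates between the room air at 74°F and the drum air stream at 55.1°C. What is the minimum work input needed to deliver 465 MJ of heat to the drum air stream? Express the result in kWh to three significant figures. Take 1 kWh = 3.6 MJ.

In absolute terms T_C = 296.48 K and T_H = 328.25 K, so ΔT = 31.77 K.
The reversible limit is COP_HP = T_H/ΔT = 10.33, so W_min = Q_H/COP = Q_H·ΔT/T_H.
W_min = 465.0 × 31.77/328.25 = 45.00 MJ = 12.50 kWh.

12.5 kWh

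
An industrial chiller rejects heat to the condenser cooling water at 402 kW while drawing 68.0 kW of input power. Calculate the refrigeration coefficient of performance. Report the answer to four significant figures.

4.912

The first law gives Q̇_H = Q̇_C + Ẇ, so the three rates are Q̇_C = 334.0, Q̇_H = 402.0, Ẇ = 68.00 kW.
COP_R = Q̇_C/Ẇ = 334.0/68.00 = 4.912.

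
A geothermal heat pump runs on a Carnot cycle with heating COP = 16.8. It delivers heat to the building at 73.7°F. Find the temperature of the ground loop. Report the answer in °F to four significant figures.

COP_HP = T_H/(T_H − T_C) gives T_H − T_C = T_H/COP.
With T_H = 296.32 K, T_C = 296.32 × (1 − 1/16.8) = 278.68 K.
Converting, 278.68 K = 41.95°F.

41.95 °F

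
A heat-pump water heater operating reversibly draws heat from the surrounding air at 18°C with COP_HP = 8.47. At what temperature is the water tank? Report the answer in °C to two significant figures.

57 °C

COP_HP = T_H/(T_H − T_C) rearranges to T_H = COP·T_C/(COP − 1).
With T_C = 291.15 K, T_H = 8.47 × 291.15/7.470 = 330.13 K.
Converting, 330.13 K = 56.98°C.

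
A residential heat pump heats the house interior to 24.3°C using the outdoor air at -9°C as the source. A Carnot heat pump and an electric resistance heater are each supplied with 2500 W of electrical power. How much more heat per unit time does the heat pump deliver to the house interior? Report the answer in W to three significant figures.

19800 W

In absolute terms T_C = 264.15 K and T_H = 297.45 K, so ΔT = 33.30 K.
COP_Carnot = T_H/ΔT = 297.45/33.30 = 8.932.
The heat pump delivers Q̇_H = COP × Ẇ = 22330 W; the resistance heater delivers Ẇ = 2500 W.
Extra = (COP − 1)·Ẇ = 19830 W.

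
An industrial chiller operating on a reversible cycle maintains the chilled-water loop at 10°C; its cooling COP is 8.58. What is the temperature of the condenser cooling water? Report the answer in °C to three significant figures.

COP_R = T_C/(T_H − T_C) gives T_H − T_C = T_C/COP.
With T_C = 283.15 K, T_H = 283.15 × (1 + 1/8.58) = 316.15 K.
Converting, 316.15 K = 43.00°C.

43.0 °C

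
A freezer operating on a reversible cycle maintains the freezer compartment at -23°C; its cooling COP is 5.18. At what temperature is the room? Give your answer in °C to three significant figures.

25.3 °C

COP_R = T_C/(T_H − T_C) gives T_H − T_C = T_C/COP.
With T_C = 250.15 K, T_H = 250.15 × (1 + 1/5.18) = 298.44 K.
Converting, 298.44 K = 25.29°C.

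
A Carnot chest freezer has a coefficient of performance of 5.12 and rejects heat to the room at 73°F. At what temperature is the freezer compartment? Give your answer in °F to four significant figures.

-14.04 °F

For a Carnot refrigerator COP_R = T_C/(T_H − T_C), so T_C = COP·T_H/(1 + COP).
With T_H = 295.93 K, T_C = 5.12 × 295.93/6.120 = 247.57 K.
Converting, 247.57 K = -14.04°F.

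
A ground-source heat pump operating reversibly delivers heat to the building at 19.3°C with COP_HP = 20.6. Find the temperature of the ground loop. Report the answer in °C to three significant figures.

COP_HP = T_H/(T_H − T_C) gives T_H − T_C = T_H/COP.
With T_H = 292.45 K, T_C = 292.45 × (1 − 1/20.6) = 278.25 K.
Converting, 278.25 K = 5.10°C.

5.10 °C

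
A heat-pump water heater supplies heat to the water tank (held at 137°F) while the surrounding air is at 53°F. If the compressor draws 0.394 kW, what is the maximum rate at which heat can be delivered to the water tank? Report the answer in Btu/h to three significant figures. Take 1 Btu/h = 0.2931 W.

9550 Btu/h

In absolute terms T_C = 284.82 K and T_H = 331.48 K, so ΔT = 46.67 K.
COP_Carnot = T_H/ΔT = 331.48/46.67 = 7.103.
Q̇_max = COP_Carnot × Ẇ = 7.103 × 0.3940 kW = 2.799 kW = 9549 Btu/h.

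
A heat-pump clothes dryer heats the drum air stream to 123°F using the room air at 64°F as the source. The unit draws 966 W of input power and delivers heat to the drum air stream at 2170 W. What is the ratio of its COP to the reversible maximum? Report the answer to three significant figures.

0.227

COP_actual = Q̇_H/Ẇ = 2170/966.0 = 2.246.
In absolute terms T_C = 290.93 K and T_H = 323.71 K, so ΔT = 32.78 K.
COP_Carnot = T_H/ΔT = 323.71/32.78 = 9.876.
η_II = COP_actual/COP_Carnot = 2.246/9.876 = 0.2275.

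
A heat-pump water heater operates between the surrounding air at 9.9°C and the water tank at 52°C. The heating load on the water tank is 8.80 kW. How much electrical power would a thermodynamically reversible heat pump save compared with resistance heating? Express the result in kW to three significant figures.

7.66 kW

In absolute terms T_C = 283.05 K and T_H = 325.15 K, so ΔT = 42.10 K.
COP_Carnot = T_H/ΔT = 325.15/42.10 = 7.723.
Resistance heating needs Ẇ_res = Q̇_H = 8.800 kW; the reversible heat pump needs only Ẇ_hp = Q̇_H/COP = 1.139 kW.
Saving = 8.800 − 1.139 = 7.661 kW.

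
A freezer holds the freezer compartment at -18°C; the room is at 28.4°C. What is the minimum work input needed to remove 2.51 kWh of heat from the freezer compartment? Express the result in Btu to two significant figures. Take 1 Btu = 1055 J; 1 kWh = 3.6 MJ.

1600 Btu

In absolute terms T_C = 255.15 K and T_H = 301.55 K, so ΔT = 46.40 K.
The reversible limit is COP_R = T_C/ΔT = 5.499, so W_min = Q_C/COP = Q_C·ΔT/T_C.
W_min = 2.510 × 46.40/255.15 = 0.4565 kWh = 1558 Btu.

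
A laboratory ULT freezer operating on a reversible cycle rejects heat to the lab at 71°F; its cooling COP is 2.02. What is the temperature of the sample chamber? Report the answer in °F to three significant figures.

-105 °F

For a Carnot refrigerator COP_R = T_C/(T_H − T_C), so T_C = COP·T_H/(1 + COP).
With T_H = 294.82 K, T_C = 2.02 × 294.82/3.020 = 197.20 K.
Converting, 197.20 K = -104.72°F.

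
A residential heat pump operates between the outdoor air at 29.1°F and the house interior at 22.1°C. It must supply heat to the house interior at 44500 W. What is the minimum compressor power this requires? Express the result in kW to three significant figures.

In absolute terms T_C = 271.54 K and T_H = 295.25 K, so ΔT = 23.71 K.
COP_Carnot = T_H/ΔT = 295.25/23.71 = 12.45.
Ẇ_min = Q̇/COP_Carnot = 44500/12.45 = 3574 W = 3.574 kW.

3.57 kW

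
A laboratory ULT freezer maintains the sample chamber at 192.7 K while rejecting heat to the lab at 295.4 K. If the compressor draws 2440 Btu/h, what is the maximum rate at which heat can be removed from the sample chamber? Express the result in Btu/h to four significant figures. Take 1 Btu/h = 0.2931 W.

The reservoir spacing is ΔT = 295.4 − 192.7 = 102.7 K.
COP_Carnot = T_C/ΔT = 192.70/102.7 = 1.876.
Q̇_max = COP_Carnot × Ẇ = 1.876 × 2440 Btu/h = 4578 Btu/h.

4578 Btu/h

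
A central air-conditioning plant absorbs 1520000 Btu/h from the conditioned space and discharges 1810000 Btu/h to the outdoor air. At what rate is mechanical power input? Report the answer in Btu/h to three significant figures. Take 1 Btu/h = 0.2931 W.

290000 Btu/h

For a cyclic device the first law requires Q̇_H = Q̇_C + Ẇ.
Ẇ = Q̇_H − Q̇_C = 290000 Btu/h.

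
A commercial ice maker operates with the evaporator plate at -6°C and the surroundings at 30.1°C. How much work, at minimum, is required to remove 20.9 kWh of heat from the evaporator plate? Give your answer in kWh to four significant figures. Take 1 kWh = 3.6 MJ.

2.824 kWh

In absolute terms T_C = 267.15 K and T_H = 303.25 K, so ΔT = 36.10 K.
The reversible limit is COP_R = T_C/ΔT = 7.400, so W_min = Q_C/COP = Q_C·ΔT/T_C.
W_min = 20.90 × 36.10/267.15 = 2.824 kWh.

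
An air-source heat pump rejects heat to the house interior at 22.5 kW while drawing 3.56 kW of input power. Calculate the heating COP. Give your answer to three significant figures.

The first law gives Q̇_H = Q̇_C + Ẇ, so the three rates are Q̇_C = 18.94, Q̇_H = 22.50, Ẇ = 3.560 kW.
COP_HP = Q̇_H/Ẇ = 22.50/3.560 = 6.320.

6.32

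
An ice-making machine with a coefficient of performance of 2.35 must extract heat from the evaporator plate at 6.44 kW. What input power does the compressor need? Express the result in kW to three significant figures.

2.74 kW

Ẇ = Q̇_C/COP = 6.440/2.35 = 2.740 kW.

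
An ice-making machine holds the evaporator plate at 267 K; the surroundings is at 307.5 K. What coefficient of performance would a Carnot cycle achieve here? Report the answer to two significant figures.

The reservoir spacing is ΔT = 307.5 − 267 = 40.50 K.
For a reversible cycle, COP_Carnot = T_C/ΔT = 267.00/40.50 = 6.593.

6.6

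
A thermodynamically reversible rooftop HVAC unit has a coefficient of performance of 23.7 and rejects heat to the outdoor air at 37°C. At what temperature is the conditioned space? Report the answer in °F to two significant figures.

For a Carnot refrigerator COP_R = T_C/(T_H − T_C), so T_C = COP·T_H/(1 + COP).
With T_H = 310.15 K, T_C = 23.7 × 310.15/24.70 = 297.59 K.
Converting, 297.59 K = 76.00°F.

76 °F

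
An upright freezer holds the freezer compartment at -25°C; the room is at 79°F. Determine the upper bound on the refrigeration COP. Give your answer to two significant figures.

In absolute terms T_C = 248.15 K and T_H = 299.26 K, so ΔT = 51.11 K.
For a reversible cycle, COP_Carnot = T_C/ΔT = 248.15/51.11 = 4.855.

4.9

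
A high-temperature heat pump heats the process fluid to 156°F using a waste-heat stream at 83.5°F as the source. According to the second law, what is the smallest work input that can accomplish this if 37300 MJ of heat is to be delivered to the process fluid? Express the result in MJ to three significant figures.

In absolute terms T_C = 301.76 K and T_H = 342.04 K, so ΔT = 40.28 K.
The reversible limit is COP_HP = T_H/ΔT = 8.492, so W_min = Q_H/COP = Q_H·ΔT/T_H.
W_min = 37300 × 40.28/342.04 = 4392 MJ.

4390 MJ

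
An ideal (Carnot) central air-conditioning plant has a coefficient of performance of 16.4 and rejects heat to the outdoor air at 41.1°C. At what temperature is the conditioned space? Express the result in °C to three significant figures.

For a Carnot refrigerator COP_R = T_C/(T_H − T_C), so T_C = COP·T_H/(1 + COP).
With T_H = 314.25 K, T_C = 16.4 × 314.25/17.40 = 296.19 K.
Converting, 296.19 K = 23.04°C.

23.0 °C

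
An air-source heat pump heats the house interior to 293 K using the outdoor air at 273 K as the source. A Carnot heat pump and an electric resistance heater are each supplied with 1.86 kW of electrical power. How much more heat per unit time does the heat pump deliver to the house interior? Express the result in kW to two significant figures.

The reservoir spacing is ΔT = 293 − 273 = 20.00 K.
COP_Carnot = T_H/ΔT = 293.00/20.00 = 14.65.
The heat pump delivers Q̇_H = COP × Ẇ = 27.25 kW; the resistance heater delivers Ẇ = 1.860 kW.
Extra = (COP − 1)·Ẇ = 25.39 kW.

25 kW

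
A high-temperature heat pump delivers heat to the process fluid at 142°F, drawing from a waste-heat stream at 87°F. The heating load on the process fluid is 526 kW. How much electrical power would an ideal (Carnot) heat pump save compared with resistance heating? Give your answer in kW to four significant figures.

In absolute terms T_C = 303.71 K and T_H = 334.26 K, so ΔT = 30.56 K.
COP_Carnot = T_H/ΔT = 334.26/30.56 = 10.94.
Resistance heating needs Ẇ_res = Q̇_H = 526.0 kW; the reversible heat pump needs only Ẇ_hp = Q̇_H/COP = 48.08 kW.
Saving = 526.0 − 48.08 = 477.9 kW.

477.9 kW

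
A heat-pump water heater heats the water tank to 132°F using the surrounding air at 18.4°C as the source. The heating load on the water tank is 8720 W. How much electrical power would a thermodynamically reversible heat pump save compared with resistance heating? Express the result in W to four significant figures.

In absolute terms T_C = 291.55 K and T_H = 328.71 K, so ΔT = 37.16 K.
COP_Carnot = T_H/ΔT = 328.71/37.16 = 8.847.
Resistance heating needs Ẇ_res = Q̇_H = 8720 W; the reversible heat pump needs only Ẇ_hp = Q̇_H/COP = 985.7 W.
Saving = 8720 − 985.7 = 7734 W.

7734 W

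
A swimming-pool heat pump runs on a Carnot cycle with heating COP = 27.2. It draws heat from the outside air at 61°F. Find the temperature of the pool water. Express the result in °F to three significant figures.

80.9 °F

COP_HP = T_H/(T_H − T_C) rearranges to T_H = COP·T_C/(COP − 1).
With T_C = 289.26 K, T_H = 27.2 × 289.26/26.20 = 300.30 K.
Converting, 300.30 K = 80.87°F.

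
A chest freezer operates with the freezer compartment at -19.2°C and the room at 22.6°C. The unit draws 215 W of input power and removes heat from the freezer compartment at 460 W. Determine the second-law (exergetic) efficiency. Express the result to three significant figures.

0.352

COP_actual = Q̇_C/Ẇ = 460.0/215.0 = 2.140.
In absolute terms T_C = 253.95 K and T_H = 295.75 K, so ΔT = 41.80 K.
COP_Carnot = T_C/ΔT = 253.95/41.80 = 6.075.
η_II = COP_actual/COP_Carnot = 2.140/6.075 = 0.3522.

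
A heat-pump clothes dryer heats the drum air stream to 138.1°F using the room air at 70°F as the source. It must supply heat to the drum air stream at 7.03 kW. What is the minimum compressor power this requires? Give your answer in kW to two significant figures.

In absolute terms T_C = 294.26 K and T_H = 332.09 K, so ΔT = 37.83 K.
COP_Carnot = T_H/ΔT = 332.09/37.83 = 8.778.
Ẇ_min = Q̇/COP_Carnot = 7.030/8.778 = 0.8009 kW.

0.80 kW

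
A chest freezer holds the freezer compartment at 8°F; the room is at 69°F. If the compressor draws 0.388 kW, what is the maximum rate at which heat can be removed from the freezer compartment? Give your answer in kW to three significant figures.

2.97 kW

In absolute terms T_C = 259.82 K and T_H = 293.71 K, so ΔT = 33.89 K.
COP_Carnot = T_C/ΔT = 259.82/33.89 = 7.667.
Q̇_max = COP_Carnot × Ẇ = 7.667 × 0.3880 kW = 2.975 kW.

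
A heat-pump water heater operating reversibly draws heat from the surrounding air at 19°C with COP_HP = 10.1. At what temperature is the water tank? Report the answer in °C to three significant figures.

51.1 °C

COP_HP = T_H/(T_H − T_C) rearranges to T_H = COP·T_C/(COP − 1).
With T_C = 292.15 K, T_H = 10.1 × 292.15/9.100 = 324.25 K.
Converting, 324.25 K = 51.10°C.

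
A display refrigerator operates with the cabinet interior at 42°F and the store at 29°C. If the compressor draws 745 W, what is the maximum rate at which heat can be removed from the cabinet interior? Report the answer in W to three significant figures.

In absolute terms T_C = 278.71 K and T_H = 302.15 K, so ΔT = 23.44 K.
COP_Carnot = T_C/ΔT = 278.71/23.44 = 11.89.
Q̇_max = COP_Carnot × Ẇ = 11.89 × 745.0 W = 8856 W.

8860 W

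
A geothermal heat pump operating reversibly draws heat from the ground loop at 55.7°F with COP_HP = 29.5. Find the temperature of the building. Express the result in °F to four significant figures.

COP_HP = T_H/(T_H − T_C) rearranges to T_H = COP·T_C/(COP − 1).
With T_C = 286.32 K, T_H = 29.5 × 286.32/28.50 = 296.36 K.
Converting, 296.36 K = 73.78°F.

73.78 °F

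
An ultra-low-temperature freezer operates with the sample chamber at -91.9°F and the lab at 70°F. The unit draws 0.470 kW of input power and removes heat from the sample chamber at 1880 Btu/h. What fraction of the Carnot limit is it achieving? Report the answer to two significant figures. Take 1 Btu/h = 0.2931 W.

Converting, Q̇_C = 1880 Btu/h = 0.5510 kW, so COP_actual = Q̇_C/Ẇ = 0.5510/0.4700 = 1.172.
In absolute terms T_C = 204.32 K and T_H = 294.26 K, so ΔT = 89.94 K.
COP_Carnot = T_C/ΔT = 204.32/89.94 = 2.272.
η_II = COP_actual/COP_Carnot = 1.172/2.272 = 0.5161.

0.52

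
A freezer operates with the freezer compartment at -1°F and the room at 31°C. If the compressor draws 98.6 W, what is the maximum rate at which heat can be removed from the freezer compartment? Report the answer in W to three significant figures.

In absolute terms T_C = 254.82 K and T_H = 304.15 K, so ΔT = 49.33 K.
COP_Carnot = T_C/ΔT = 254.82/49.33 = 5.165.
Q̇_max = COP_Carnot × Ẇ = 5.165 × 98.60 W = 509.3 W.

509 W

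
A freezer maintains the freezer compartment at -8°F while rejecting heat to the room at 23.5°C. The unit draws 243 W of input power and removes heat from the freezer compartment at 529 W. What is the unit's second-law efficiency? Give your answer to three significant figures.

COP_actual = Q̇_C/Ẇ = 529.0/243.0 = 2.177.
In absolute terms T_C = 250.93 K and T_H = 296.65 K, so ΔT = 45.72 K.
COP_Carnot = T_C/ΔT = 250.93/45.72 = 5.488.
η_II = COP_actual/COP_Carnot = 2.177/5.488 = 0.3967.

0.397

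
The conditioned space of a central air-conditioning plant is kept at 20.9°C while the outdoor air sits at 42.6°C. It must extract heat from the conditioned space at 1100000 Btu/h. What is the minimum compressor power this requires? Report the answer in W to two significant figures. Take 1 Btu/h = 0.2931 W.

In absolute terms T_C = 294.05 K and T_H = 315.75 K, so ΔT = 21.70 K.
COP_Carnot = T_C/ΔT = 294.05/21.70 = 13.55.
Ẇ_min = Q̇/COP_Carnot = 1100000/13.55 = 81180 Btu/h = 23790 W.

24000 W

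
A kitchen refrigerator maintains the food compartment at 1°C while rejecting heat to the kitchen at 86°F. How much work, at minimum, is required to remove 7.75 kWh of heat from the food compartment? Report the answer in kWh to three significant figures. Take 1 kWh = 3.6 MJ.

In absolute terms T_C = 274.15 K and T_H = 303.15 K, so ΔT = 29.00 K.
The reversible limit is COP_R = T_C/ΔT = 9.453, so W_min = Q_C/COP = Q_C·ΔT/T_C.
W_min = 7.750 × 29.00/274.15 = 0.8198 kWh.

0.820 kWh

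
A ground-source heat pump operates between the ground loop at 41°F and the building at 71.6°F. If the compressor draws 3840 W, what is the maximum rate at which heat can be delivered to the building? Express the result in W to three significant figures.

In absolute terms T_C = 278.15 K and T_H = 295.15 K, so ΔT = 17.00 K.
COP_Carnot = T_H/ΔT = 295.15/17.00 = 17.36.
Q̇_max = COP_Carnot × Ẇ = 17.36 × 3840 W = 66670 W.

66700 W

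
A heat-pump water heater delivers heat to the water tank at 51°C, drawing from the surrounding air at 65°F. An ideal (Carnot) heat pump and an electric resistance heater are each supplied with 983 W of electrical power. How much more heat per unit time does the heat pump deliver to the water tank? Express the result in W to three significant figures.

8770 W

In absolute terms T_C = 291.48 K and T_H = 324.15 K, so ΔT = 32.67 K.
COP_Carnot = T_H/ΔT = 324.15/32.67 = 9.923.
The heat pump delivers Q̇_H = COP × Ẇ = 9754 W; the resistance heater delivers Ẇ = 983.0 W.
Extra = (COP − 1)·Ẇ = 8771 W.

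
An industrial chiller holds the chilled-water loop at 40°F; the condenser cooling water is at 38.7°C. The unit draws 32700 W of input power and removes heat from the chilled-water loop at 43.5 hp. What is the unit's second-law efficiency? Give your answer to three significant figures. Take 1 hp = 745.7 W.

Converting, Q̇_C = 43.50 hp = 32440 W, so COP_actual = Q̇_C/Ẇ = 32440/32700 = 0.9920.
In absolute terms T_C = 277.59 K and T_H = 311.85 K, so ΔT = 34.26 K.
COP_Carnot = T_C/ΔT = 277.59/34.26 = 8.104.
η_II = COP_actual/COP_Carnot = 0.9920/8.104 = 0.1224.

0.122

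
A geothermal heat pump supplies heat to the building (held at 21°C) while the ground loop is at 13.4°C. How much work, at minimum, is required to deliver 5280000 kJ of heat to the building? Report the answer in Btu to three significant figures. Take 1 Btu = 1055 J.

In absolute terms T_C = 286.55 K and T_H = 294.15 K, so ΔT = 7.600 K.
The reversible limit is COP_HP = T_H/ΔT = 38.70, so W_min = Q_H/COP = Q_H·ΔT/T_H.
W_min = 5280000 × 7.600/294.15 = 136400 kJ = 129300 Btu.

129000 Btu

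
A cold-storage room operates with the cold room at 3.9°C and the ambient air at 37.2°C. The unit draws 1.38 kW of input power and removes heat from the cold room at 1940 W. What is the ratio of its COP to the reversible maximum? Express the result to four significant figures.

0.1690

Converting, Q̇_C = 1940 W = 1.940 kW, so COP_actual = Q̇_C/Ẇ = 1.940/1.380 = 1.406.
In absolute terms T_C = 277.05 K and T_H = 310.35 K, so ΔT = 33.30 K.
COP_Carnot = T_C/ΔT = 277.05/33.30 = 8.320.
η_II = COP_actual/COP_Carnot = 1.406/8.320 = 0.1690.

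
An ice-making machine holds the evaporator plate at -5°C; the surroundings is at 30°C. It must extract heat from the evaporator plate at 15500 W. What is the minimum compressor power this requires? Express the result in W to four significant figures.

2023 W

In absolute terms T_C = 268.15 K and T_H = 303.15 K, so ΔT = 35.00 K.
COP_Carnot = T_C/ΔT = 268.15/35.00 = 7.661.
Ẇ_min = Q̇/COP_Carnot = 15500/7.661 = 2023 W.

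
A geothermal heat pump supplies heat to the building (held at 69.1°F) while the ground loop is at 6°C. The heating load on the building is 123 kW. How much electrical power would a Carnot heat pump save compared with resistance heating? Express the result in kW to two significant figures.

In absolute terms T_C = 279.15 K and T_H = 293.76 K, so ΔT = 14.61 K.
COP_Carnot = T_H/ΔT = 293.76/14.61 = 20.11.
Resistance heating needs Ẇ_res = Q̇_H = 123.0 kW; the reversible heat pump needs only Ẇ_hp = Q̇_H/COP = 6.118 kW.
Saving = 123.0 − 6.118 = 116.9 kW.

120 kW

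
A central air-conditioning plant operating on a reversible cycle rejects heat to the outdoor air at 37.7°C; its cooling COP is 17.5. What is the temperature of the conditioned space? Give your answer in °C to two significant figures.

For a Carnot refrigerator COP_R = T_C/(T_H − T_C), so T_C = COP·T_H/(1 + COP).
With T_H = 310.85 K, T_C = 17.5 × 310.85/18.50 = 294.05 K.
Converting, 294.05 K = 20.90°C.

21 °C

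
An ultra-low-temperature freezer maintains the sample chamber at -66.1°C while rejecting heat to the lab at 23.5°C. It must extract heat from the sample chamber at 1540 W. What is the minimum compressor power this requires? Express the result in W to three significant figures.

In absolute terms T_C = 207.05 K and T_H = 296.65 K, so ΔT = 89.60 K.
COP_Carnot = T_C/ΔT = 207.05/89.60 = 2.311.
Ẇ_min = Q̇/COP_Carnot = 1540/2.311 = 666.4 W.

666 W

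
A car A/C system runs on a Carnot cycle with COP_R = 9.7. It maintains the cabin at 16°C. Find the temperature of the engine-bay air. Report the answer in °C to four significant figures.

COP_R = T_C/(T_H − T_C) gives T_H − T_C = T_C/COP.
With T_C = 289.15 K, T_H = 289.15 × (1 + 1/9.7) = 318.96 K.
Converting, 318.96 K = 45.81°C.

45.81 °C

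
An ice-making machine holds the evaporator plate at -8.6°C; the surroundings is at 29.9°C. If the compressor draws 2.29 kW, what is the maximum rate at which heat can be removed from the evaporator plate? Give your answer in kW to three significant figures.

In absolute terms T_C = 264.55 K and T_H = 303.05 K, so ΔT = 38.50 K.
COP_Carnot = T_C/ΔT = 264.55/38.50 = 6.871.
Q̇_max = COP_Carnot × Ẇ = 6.871 × 2.290 kW = 15.74 kW.

15.7 kW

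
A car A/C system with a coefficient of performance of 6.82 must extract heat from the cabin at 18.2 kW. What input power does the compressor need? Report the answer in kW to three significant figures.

Ẇ = Q̇_C/COP = 18.20/6.82 = 2.669 kW.

2.67 kW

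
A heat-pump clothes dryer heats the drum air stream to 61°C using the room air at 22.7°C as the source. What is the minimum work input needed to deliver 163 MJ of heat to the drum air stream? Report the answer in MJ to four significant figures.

In absolute terms T_C = 295.85 K and T_H = 334.15 K, so ΔT = 38.30 K.
The reversible limit is COP_HP = T_H/ΔT = 8.725, so W_min = Q_H/COP = Q_H·ΔT/T_H.
W_min = 163.0 × 38.30/334.15 = 18.68 MJ.

18.68 MJ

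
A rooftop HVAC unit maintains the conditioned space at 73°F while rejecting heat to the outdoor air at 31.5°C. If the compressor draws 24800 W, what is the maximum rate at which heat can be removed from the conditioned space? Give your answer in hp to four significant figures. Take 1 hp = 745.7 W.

1128 hp

In absolute terms T_C = 295.93 K and T_H = 304.65 K, so ΔT = 8.722 K.
COP_Carnot = T_C/ΔT = 295.93/8.722 = 33.93.
Q̇_max = COP_Carnot × Ẇ = 33.93 × 24800 W = 841400 W = 1128 hp.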